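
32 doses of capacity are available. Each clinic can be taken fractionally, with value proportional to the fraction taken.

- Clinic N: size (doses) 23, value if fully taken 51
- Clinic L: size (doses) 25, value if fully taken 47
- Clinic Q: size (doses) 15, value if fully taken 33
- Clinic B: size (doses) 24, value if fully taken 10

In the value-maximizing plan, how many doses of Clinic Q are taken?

9

Best value per unit of size first: Clinic N 51/23≈2.22, Clinic Q 33/15≈2.2, Clinic L 47/25≈1.88, Clinic B 10/24≈0.417.
Take all of Clinic N (23 doses, value 51) → 9 doses left.
Fill the last 9 doses with part of Clinic Q: 9/15 of it earns 19.8.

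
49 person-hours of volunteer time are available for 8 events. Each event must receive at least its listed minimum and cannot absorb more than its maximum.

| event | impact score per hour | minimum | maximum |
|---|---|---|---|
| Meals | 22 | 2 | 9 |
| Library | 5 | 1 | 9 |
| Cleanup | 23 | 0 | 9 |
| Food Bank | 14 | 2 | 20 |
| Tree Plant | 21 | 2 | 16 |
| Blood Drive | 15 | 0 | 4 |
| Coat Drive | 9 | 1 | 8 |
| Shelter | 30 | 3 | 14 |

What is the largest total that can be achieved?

1140

Meeting every minimum uses 2+1+0+2+2+0+1+3 = 11 person-hours, leaving 38.
Highest impact score per hour first: Shelter 30 > Cleanup 23 > Meals 22 > Tree Plant 21 > Blood Drive 15 > Food Bank 14 > Coat Drive 9 > Library 5.
Give Shelter 11 more to hit its cap of 14 → 27 left.
Give Cleanup 9 more to hit its cap of 9 → 18 left.
Give Meals 7 more to hit its cap of 9 → 11 left.
Tree Plant: +11 (room for 14) → 13. Pool exhausted.
Total = 22×9 + 5×1 + 23×9 + 14×2 + 21×13 + 9×1 + 30×14 = 1140.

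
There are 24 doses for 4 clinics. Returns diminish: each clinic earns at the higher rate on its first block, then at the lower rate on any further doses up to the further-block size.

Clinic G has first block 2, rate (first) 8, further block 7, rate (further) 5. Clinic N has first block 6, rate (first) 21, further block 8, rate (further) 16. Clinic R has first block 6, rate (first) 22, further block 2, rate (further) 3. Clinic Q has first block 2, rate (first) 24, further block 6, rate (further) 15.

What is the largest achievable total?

464

Rank every tier by rate: Clinic Q/T1 24 > Clinic R/T1 22 > Clinic N/T1 21 > Clinic N/T2 16 > Clinic Q/T2 15 > Clinic G/T1 8 > Clinic G/T2 5 > Clinic R/T2 3.
Clinic Q T1 at 24: fill all 2 → 22 left.
Clinic R T1 at 22: fill all 6 → 16 left.
Clinic N/T1 (21): +6 → 10 left.
Clinic N T2 at 16: fill all 8 → 2 left.
Clinic Q/T2: +2 of 6 at 15; pool empty.
Total = 24×2 + 22×6 + 21×6 + 16×8 + 15×2 = 464.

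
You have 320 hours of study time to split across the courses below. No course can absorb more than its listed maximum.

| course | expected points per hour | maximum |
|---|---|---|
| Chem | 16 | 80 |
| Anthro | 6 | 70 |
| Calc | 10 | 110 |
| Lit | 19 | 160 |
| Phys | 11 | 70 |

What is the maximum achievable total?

5190

Highest expected points per hour first: Lit 19 > Chem 16 > Phys 11 > Calc 10 > Anthro 6.
Lit: +160 to 160 (cap) — 160 left.
Chem takes 80 to reach its cap of 80 — 80 left.
Give Phys 70 to hit its cap of 70 — 10 left.
Only 10 left; Calc takes them to reach 10.
Total = 16×80 + 10×10 + 19×160 + 11×70 = 5190.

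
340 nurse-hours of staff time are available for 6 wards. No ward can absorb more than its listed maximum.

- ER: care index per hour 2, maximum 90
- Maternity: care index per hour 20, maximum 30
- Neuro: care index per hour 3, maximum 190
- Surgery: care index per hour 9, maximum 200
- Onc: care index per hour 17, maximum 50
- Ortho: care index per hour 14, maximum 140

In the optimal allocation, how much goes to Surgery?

Order the wards by care index per hour: Maternity 20 > Onc 17 > Ortho 14 > Surgery 9 > Neuro 3 > ER 2.
Give Maternity 30 to hit its cap of 30 — 310 left.
Onc takes 50 to reach its cap of 50 — 260 left.
Ortho takes 140 to reach its cap of 140 — 120 left.
Surgery: +120 (room for 200) → 120. Pool exhausted.

120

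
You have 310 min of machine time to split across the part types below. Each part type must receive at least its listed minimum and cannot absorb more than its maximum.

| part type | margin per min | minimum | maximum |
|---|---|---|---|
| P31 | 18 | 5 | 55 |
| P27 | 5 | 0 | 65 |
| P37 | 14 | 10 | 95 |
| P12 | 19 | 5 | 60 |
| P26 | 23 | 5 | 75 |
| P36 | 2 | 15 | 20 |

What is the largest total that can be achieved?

Meeting every minimum uses 5+0+10+5+5+15 = 40 min, leaving 270.
Order the part types by margin per min: P26 23 > P12 19 > P31 18 > P37 14 > P27 5 > P36 2.
Give P26 70 more to hit its cap of 75 ; 200 left.
P12 takes 55 more to reach its cap of 60 ; 145 left.
P31: +50 to 55 (cap) ; 95 left.
P37 takes 85 more to reach its cap of 95 ; 10 left.
P27: +10 (room for 65) → 10. Pool exhausted.
Total = 18×55 + 5×10 + 14×95 + 19×60 + 23×75 + 2×15 = 5265.

5265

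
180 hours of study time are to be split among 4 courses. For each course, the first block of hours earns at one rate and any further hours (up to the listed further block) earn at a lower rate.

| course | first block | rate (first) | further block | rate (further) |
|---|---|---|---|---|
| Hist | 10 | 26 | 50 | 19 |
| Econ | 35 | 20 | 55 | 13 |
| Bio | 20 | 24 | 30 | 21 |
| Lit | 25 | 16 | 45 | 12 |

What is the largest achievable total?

3550

Treat each block as its own option and order by rate: Hist/first 26 > Bio/first 24 > Bio/second 21 > Econ/first 20 > Hist/second 19 > Lit/first 16 > Econ/second 13 > Lit/second 12.
Hist first at 26: fill all 10 ; 170 left.
Fill Bio first block (20 at 24) ; 150 left.
Fill Bio second block (30 at 21) ; 120 left.
Fill Econ first block (35 at 20) ; 85 left.
Fill Hist second block (50 at 19) ; 35 left.
Lit/first (16): +25 ; 10 left.
10 remain; put them into Econ second at 13.
Total = 26×10 + 24×20 + 21×30 + 20×35 + 19×50 + 16×25 + 13×10 = 3550.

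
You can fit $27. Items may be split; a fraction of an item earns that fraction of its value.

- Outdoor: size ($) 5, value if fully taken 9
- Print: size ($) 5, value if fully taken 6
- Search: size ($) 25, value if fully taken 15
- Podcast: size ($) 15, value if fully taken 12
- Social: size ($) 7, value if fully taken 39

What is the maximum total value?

62

Sort by value density: Social 39/7≈5.57, Outdoor 9/5≈1.8, Print 6/5≈1.2, Podcast 12/15≈0.8, Search 15/25≈0.6.
Take all of Social (7 $, value 39) → 20 $ left.
All 5 $ of Outdoor fit (value 9) → 15 remain.
Print: take in full, 5 $ for value 6 → 10 left.
10 $ left: a 10/15 share of Podcast gives 12×10/15 = 8.
Total value = 62.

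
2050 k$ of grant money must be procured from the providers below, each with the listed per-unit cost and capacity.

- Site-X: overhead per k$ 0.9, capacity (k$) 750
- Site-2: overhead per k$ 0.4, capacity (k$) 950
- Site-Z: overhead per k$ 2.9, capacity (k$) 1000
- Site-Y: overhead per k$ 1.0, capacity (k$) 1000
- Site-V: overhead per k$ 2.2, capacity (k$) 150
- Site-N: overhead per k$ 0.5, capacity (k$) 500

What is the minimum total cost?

1170

Use providers in increasing cost order.
Take 950 from Site-2 at 0.4 ; need 1100 more.
Site-N (0.5): use full 500 ; 600 k$ to go.
Site-X (0.9): take the remaining 600 ; done.
Site-Y, Site-V, Site-Z: unused.
Cost = 950×0.4 + 500×0.5 + 600×0.9 = 1170.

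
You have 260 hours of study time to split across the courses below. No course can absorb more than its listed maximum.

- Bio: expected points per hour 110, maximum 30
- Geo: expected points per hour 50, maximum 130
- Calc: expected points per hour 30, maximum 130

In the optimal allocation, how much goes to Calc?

100

Rank by expected points per hour: Bio 110 > Geo 50 > Calc 30.
Give Bio 30 to hit its cap of 30 ; 230 left.
Give Geo 130 to hit its cap of 130 ; 100 left.
Only 100 left; Calc takes them to reach 100.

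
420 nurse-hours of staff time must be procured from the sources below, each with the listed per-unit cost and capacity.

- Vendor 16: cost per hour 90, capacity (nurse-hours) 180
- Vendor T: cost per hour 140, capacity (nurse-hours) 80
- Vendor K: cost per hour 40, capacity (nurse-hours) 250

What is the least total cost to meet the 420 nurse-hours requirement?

Fill from the cheapest source first.
Take 250 from Vendor K at 40 — need 170 more.
Vendor 16 at 90: take 170 of its 180 — requirement met.
Vendor T: unused.
Cost = 250×40 + 170×90 = 25300.

25300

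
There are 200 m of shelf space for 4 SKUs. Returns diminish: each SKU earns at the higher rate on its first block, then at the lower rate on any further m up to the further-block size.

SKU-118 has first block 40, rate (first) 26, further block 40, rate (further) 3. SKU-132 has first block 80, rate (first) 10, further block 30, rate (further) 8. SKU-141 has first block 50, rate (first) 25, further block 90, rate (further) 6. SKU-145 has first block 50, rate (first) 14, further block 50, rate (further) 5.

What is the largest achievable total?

Treat each block as its own option and order by rate: SKU-118/tier1 26 > SKU-141/tier1 25 > SKU-145/tier1 14 > SKU-132/tier1 10 > SKU-132/tier2 8 > SKU-141/tier2 6 > SKU-145/tier2 5 > SKU-118/tier2 3.
Fill SKU-118 tier1 block (40 at 26) — 160 left.
SKU-141 tier1 at 25: fill all 50 — 110 left.
SKU-145 tier1 at 14: fill all 50 — 60 left.
SKU-132/tier1: +60 of 80 at 10; pool empty.
Total = 26×40 + 25×50 + 14×50 + 10×60 = 3590.

3590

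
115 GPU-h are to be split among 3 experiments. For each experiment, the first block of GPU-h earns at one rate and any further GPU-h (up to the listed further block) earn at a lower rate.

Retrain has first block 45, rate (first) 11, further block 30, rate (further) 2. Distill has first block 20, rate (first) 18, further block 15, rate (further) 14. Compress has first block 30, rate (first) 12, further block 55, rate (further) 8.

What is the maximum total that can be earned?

1465

Order all 6 blocks by rate: Distill/T1 18 > Distill/T2 14 > Compress/T1 12 > Retrain/T1 11 > Compress/T2 8 > Retrain/T2 2.
Distill/T1 (18): +20 → 95 left.
Distill T2 at 14: fill all 15 → 80 left.
Fill Compress T1 block (30 at 12) → 50 left.
Retrain T1 at 11: fill all 45 → 5 left.
Compress T2 at 8: only 5 left, fill 5.
Total = 18×20 + 14×15 + 12×30 + 11×45 + 8×5 = 1465.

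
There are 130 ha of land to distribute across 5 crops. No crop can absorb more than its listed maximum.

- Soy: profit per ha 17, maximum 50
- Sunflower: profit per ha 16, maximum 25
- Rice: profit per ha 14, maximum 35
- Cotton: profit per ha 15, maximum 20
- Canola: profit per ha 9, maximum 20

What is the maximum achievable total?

2040

Rank by profit per ha: Soy 17 > Sunflower 16 > Cotton 15 > Rice 14 > Canola 9.
Soy: +50 to 50 (cap) → 80 left.
Sunflower takes 25 to reach its cap of 25 → 55 left.
Cotton takes 20 to reach its cap of 20 → 35 left.
Give Rice 35 to hit its cap of 35 → 0 left.
Total = 17×50 + 16×25 + 14×35 + 15×20 = 2040.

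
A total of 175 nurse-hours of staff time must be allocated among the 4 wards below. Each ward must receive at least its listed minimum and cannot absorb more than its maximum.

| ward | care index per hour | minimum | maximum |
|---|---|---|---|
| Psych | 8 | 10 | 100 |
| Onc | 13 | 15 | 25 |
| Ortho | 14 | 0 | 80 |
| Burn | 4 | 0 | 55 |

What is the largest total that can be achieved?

2005

Meeting every minimum uses 10+15+0+0 = 25 nurse-hours, leaving 150.
Highest care index per hour first: Ortho 14 > Onc 13 > Psych 8 > Burn 4.
Give Ortho 80 more to hit its cap of 80 ; 70 left.
Onc takes 10 more to reach its cap of 25 ; 60 left.
Psych has room for 90 more but only 60 remain, so it gets 70.
Total = 8×70 + 13×25 + 14×80 = 2005.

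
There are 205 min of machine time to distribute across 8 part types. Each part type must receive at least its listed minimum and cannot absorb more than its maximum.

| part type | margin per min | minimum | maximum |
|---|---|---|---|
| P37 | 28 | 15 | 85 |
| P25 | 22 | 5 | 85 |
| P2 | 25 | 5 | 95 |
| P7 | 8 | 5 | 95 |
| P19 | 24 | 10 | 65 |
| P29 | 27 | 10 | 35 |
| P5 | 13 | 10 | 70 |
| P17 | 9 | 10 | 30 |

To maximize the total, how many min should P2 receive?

Meeting every minimum uses 15+5+5+5+10+10+10+10 = 70 min, leaving 135.
Rank by margin per min: P37 28 > P29 27 > P2 25 > P19 24 > P25 22 > P5 13 > P17 9 > P7 8.
Give P37 70 more to hit its cap of 85 ; 65 left.
P29 takes 25 more to reach its cap of 35 ; 40 left.
P2: +40 (room for 90) → 45. Pool exhausted.

45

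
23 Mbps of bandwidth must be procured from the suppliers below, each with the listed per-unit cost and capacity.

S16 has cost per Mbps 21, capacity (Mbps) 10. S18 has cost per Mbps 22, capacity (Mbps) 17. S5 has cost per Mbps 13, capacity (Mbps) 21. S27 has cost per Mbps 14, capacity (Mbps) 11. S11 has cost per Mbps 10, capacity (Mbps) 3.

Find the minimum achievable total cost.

Cheapest first:
S11 (10): use full 3 ; 20 Mbps to go.
S5 (13): take the remaining 20 ; done.
S27, S16, S18: unused.
Cost = 3×10 + 20×13 = 290.

290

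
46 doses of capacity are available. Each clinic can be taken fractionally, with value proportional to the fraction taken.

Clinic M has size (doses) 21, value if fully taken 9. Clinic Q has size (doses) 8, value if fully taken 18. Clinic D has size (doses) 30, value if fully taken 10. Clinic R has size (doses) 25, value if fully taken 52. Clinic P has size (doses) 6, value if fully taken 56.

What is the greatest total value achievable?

129

Sort by value density: Clinic P 56/6≈9.33, Clinic Q 18/8≈2.25, Clinic R 52/25≈2.08, Clinic M 9/21≈0.429, Clinic D 10/30≈0.333.
All 6 doses of Clinic P fit (value 56) — 40 remain.
Take all of Clinic Q (8 doses, value 18) — 32 doses left.
Clinic R: take in full, 25 doses for value 52 — 7 left.
Fill the last 7 doses with part of Clinic M: 7/21 of it earns 3.
Total value = 129.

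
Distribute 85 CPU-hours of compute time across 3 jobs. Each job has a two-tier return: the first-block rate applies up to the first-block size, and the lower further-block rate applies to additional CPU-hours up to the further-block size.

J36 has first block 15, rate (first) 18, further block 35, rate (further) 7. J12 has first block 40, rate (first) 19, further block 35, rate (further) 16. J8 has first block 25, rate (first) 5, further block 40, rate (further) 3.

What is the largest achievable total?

1510

Order all 6 blocks by rate: J12/first 19 > J36/first 18 > J12/second 16 > J36/second 7 > J8/first 5 > J8/second 3.
J12 first at 19: fill all 40 → 45 left.
J36/first (18): +15 → 30 left.
J12 second at 16: only 30 left, fill 30.
Total = 19×40 + 18×15 + 16×30 = 1510.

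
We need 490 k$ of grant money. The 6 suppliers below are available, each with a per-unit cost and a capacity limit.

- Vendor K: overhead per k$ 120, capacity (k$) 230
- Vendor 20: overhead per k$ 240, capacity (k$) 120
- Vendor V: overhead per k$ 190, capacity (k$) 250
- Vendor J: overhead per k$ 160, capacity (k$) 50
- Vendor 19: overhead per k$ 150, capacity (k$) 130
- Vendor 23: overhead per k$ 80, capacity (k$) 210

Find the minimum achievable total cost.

Fill from the cheapest supplier first.
Take 210 from Vendor 23 at 80 ; need 280 more.
Take 230 from Vendor K at 120 ; need 50 more.
Vendor 19 at 150: take 50 of its 130 ; requirement met.
Vendor J, Vendor V, Vendor 20: unused.
Cost = 210×80 + 230×120 + 50×150 = 51900.

51900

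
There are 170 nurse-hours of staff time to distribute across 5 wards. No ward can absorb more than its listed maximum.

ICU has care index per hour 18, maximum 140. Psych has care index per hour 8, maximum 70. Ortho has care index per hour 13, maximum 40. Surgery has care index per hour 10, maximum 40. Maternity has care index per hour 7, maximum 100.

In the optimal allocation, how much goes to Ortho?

Rank by care index per hour: ICU 18 > Ortho 13 > Surgery 10 > Psych 8 > Maternity 7.
ICU takes 140 to reach its cap of 140 → 30 left.
Ortho: +30 (room for 40) → 30. Pool exhausted.

30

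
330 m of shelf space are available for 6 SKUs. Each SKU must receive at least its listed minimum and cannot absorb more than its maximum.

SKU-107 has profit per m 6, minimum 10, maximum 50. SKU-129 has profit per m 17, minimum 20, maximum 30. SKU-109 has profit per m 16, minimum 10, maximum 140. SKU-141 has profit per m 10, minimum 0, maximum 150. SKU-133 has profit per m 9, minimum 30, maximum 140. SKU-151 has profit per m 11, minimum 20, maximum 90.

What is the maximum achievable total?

Meeting every minimum uses 10+20+10+0+30+20 = 90 m, leaving 240.
Rank by profit per m: SKU-129 17 > SKU-109 16 > SKU-151 11 > SKU-141 10 > SKU-133 9 > SKU-107 6.
Give SKU-129 10 more to hit its cap of 30 ; 230 left.
SKU-109: +130 to 140 (cap) ; 100 left.
SKU-151: +70 to 90 (cap) ; 30 left.
Only 30 left; SKU-141 takes them to reach 30.
Total = 6×10 + 17×30 + 16×140 + 10×30 + 9×30 + 11×90 = 4370.

4370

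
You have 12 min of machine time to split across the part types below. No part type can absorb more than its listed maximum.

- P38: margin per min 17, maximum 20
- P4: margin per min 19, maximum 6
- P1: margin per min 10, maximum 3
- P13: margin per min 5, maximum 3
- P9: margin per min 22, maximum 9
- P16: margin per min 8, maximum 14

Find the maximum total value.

255

Rank by margin per min: P9 22 > P4 19 > P38 17 > P1 10 > P16 8 > P13 5.
Give P9 9 to hit its cap of 9 ; 3 left.
P4 has room for 6 but only 3 remain, so it gets 3.
Total = 19×3 + 22×9 = 255.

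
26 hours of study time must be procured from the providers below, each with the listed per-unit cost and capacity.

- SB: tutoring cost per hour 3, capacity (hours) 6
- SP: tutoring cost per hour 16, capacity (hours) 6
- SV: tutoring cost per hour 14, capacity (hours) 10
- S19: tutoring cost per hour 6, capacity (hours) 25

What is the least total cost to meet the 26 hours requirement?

Cheapest first:
SB at 3: take all 6 hours ; 20 still needed.
S19 at 6: take 20 of its 25 ; requirement met.
SV, SP: unused.
Cost = 6×3 + 20×6 = 138.

138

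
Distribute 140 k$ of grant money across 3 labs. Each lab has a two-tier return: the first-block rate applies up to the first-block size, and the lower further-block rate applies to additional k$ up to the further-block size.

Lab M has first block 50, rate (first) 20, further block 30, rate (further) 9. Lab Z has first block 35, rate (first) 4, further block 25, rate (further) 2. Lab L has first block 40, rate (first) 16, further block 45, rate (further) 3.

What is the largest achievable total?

1990

Rank every tier by rate: Lab M/tier1 20 > Lab L/tier1 16 > Lab M/tier2 9 > Lab Z/tier1 4 > Lab L/tier2 3 > Lab Z/tier2 2.
Lab M tier1 at 20: fill all 50 → 90 left.
Fill Lab L tier1 block (40 at 16) → 50 left.
Lab M tier2 at 9: fill all 30 → 20 left.
Lab Z tier1 at 4: only 20 left, fill 20.
Total = 20×50 + 16×40 + 9×30 + 4×20 = 1990.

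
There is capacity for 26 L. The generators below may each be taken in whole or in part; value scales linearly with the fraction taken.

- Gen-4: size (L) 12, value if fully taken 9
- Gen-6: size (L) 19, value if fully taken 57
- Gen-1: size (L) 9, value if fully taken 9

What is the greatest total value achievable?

64

Sort by value density: Gen-6 57/19≈3, Gen-1 9/9≈1, Gen-4 9/12≈0.75.
Take all of Gen-6 (19 L, value 57) — 7 L left.
7 L left: a 7/9 share of Gen-1 gives 9×7/9 = 7.
Total value = 64.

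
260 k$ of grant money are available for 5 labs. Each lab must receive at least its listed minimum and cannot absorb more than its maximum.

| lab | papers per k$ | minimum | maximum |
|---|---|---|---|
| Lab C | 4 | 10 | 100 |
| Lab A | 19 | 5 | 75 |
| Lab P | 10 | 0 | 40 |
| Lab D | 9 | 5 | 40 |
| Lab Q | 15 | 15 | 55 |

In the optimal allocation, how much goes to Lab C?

Meeting every minimum uses 10+5+0+5+15 = 35 k$, leaving 225.
Order the labs by papers per k$: Lab A 19 > Lab Q 15 > Lab P 10 > Lab D 9 > Lab C 4.
Lab A: +70 to 75 (cap) ; 155 left.
Give Lab Q 40 more to hit its cap of 55 ; 115 left.
Give Lab P 40 more to hit its cap of 40 ; 75 left.
Lab D takes 35 more to reach its cap of 40 ; 40 left.
Only 40 left; Lab C takes them to reach 50.

50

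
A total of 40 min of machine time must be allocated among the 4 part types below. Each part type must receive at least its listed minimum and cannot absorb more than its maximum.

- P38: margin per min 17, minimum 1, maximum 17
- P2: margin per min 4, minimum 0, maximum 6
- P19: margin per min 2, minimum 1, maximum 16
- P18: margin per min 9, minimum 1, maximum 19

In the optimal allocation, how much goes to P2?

3

Meeting every minimum uses 1+0+1+1 = 3 min, leaving 37.
Rank by margin per min: P38 17 > P18 9 > P2 4 > P19 2.
P38 takes 16 more to reach its cap of 17 ; 21 left.
P18 takes 18 more to reach its cap of 19 ; 3 left.
P2: +3 (room for 6) → 3. Pool exhausted.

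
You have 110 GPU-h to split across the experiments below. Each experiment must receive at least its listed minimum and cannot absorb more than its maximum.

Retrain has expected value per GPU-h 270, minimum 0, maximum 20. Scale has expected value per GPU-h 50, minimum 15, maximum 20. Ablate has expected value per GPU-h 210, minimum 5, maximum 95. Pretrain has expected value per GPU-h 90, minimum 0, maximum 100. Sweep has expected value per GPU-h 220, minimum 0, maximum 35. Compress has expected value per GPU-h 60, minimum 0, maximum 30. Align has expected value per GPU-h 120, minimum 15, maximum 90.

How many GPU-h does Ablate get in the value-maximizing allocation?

25

Meeting every minimum uses 0+15+5+0+0+0+15 = 35 GPU-h, leaving 75.
Order the experiments by expected value per GPU-h: Retrain 270 > Sweep 220 > Ablate 210 > Align 120 > Pretrain 90 > Compress 60 > Scale 50.
Give Retrain 20 more to hit its cap of 20 → 55 left.
Sweep: +35 to 35 (cap) → 20 left.
Ablate has room for 90 more but only 20 remain, so it gets 25.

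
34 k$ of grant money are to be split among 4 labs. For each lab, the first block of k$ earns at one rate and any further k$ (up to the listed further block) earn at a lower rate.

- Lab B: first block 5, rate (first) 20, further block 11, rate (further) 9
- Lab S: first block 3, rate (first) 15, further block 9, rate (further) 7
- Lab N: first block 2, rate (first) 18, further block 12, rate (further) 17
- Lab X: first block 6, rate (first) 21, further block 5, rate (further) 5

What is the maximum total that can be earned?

565

Treat each block as its own option and order by rate: Lab X/tier1 21 > Lab B/tier1 20 > Lab N/tier1 18 > Lab N/tier2 17 > Lab S/tier1 15 > Lab B/tier2 9 > Lab S/tier2 7 > Lab X/tier2 5.
Lab X tier1 at 21: fill all 6 ; 28 left.
Lab B tier1 at 20: fill all 5 ; 23 left.
Lab N tier1 at 18: fill all 2 ; 21 left.
Fill Lab N tier2 block (12 at 17) ; 9 left.
Lab S tier1 at 15: fill all 3 ; 6 left.
Lab B/tier2: +6 of 11 at 9; pool empty.
Total = 21×6 + 20×5 + 18×2 + 17×12 + 15×3 + 9×6 = 565.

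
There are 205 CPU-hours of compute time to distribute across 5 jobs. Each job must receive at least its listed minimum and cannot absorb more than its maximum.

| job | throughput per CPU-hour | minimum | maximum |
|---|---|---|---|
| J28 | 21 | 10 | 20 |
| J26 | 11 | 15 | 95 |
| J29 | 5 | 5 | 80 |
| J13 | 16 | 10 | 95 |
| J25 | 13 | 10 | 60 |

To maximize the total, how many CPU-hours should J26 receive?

Meeting every minimum uses 10+15+5+10+10 = 50 CPU-hours, leaving 155.
Rank by throughput per CPU-hour: J28 21 > J13 16 > J25 13 > J26 11 > J29 5.
Give J28 10 more to hit its cap of 20 ; 145 left.
Give J13 85 more to hit its cap of 95 ; 60 left.
J25: +50 to 60 (cap) ; 10 left.
J26 has room for 80 more but only 10 remain, so it gets 25.

25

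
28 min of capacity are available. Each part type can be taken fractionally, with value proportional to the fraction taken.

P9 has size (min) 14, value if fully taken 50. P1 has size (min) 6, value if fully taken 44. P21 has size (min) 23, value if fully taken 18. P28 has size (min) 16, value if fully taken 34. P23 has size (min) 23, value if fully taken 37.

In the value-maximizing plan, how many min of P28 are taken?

8

Best value per unit of size first: P1 44/6≈7.33, P9 50/14≈3.57, P28 34/16≈2.12, P23 37/23≈1.61, P21 18/23≈0.783.
P1: take in full, 6 min for value 44 ; 22 left.
Take all of P9 (14 min, value 50) ; 8 min left.
Only 8 min remain; take 8/16 of P28 for value 34×8/16 = 17.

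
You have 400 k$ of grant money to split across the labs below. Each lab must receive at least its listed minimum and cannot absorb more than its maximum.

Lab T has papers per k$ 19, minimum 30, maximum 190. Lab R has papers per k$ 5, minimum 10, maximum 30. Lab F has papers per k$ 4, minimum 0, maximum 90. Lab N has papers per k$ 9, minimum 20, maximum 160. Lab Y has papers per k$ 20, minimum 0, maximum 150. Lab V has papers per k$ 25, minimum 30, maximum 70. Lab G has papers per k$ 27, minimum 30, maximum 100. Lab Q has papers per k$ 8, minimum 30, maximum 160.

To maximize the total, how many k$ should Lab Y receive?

140

Meeting every minimum uses 30+10+0+20+0+30+30+30 = 150 k$, leaving 250.
Order the labs by papers per k$: Lab G 27 > Lab V 25 > Lab Y 20 > Lab T 19 > Lab N 9 > Lab Q 8 > Lab R 5 > Lab F 4.
Lab G: +70 to 100 (cap) — 180 left.
Lab V takes 40 more to reach its cap of 70 — 140 left.
Only 140 left; Lab Y takes them to reach 140.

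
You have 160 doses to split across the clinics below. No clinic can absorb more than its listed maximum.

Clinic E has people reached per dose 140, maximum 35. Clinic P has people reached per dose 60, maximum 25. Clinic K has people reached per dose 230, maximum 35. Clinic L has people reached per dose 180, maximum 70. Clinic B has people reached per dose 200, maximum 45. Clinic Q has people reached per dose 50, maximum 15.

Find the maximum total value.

31050

Highest people reached per dose first: Clinic K 230 > Clinic B 200 > Clinic L 180 > Clinic E 140 > Clinic P 60 > Clinic Q 50.
Clinic K takes 35 to reach its cap of 35 — 125 left.
Give Clinic B 45 to hit its cap of 45 — 80 left.
Give Clinic L 70 to hit its cap of 70 — 10 left.
Clinic E has room for 35 but only 10 remain, so it gets 10.
Total = 140×10 + 230×35 + 180×70 + 200×45 = 31050.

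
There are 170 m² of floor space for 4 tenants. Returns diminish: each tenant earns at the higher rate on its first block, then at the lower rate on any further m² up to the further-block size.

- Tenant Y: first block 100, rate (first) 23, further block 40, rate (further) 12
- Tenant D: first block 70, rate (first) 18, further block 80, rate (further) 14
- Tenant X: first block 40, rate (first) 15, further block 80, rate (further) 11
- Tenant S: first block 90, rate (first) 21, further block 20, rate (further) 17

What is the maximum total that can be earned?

3770

Order all 8 blocks by rate: Tenant Y/first 23 > Tenant S/first 21 > Tenant D/first 18 > Tenant S/second 17 > Tenant X/first 15 > Tenant D/second 14 > Tenant Y/second 12 > Tenant X/second 11.
Fill Tenant Y first block (100 at 23) → 70 left.
70 remain; put them into Tenant S first at 21.
Total = 23×100 + 21×70 = 3770.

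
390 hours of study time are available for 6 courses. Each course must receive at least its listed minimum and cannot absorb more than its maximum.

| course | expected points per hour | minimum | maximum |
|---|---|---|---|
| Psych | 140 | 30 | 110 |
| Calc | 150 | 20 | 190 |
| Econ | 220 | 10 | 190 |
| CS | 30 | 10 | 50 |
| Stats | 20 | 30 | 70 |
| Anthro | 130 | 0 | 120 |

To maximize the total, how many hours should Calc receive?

Meeting every minimum uses 30+20+10+10+30+0 = 100 hours, leaving 290.
Highest expected points per hour first: Econ 220 > Calc 150 > Psych 140 > Anthro 130 > CS 30 > Stats 20.
Give Econ 180 more to hit its cap of 190 ; 110 left.
Only 110 left; Calc takes them to reach 130.

130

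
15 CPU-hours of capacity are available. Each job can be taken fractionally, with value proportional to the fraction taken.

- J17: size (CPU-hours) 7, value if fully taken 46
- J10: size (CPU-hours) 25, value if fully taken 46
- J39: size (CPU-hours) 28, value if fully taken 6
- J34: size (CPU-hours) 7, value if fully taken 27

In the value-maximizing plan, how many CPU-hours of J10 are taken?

Sort by value density: J17 46/7≈6.57, J34 27/7≈3.86, J10 46/25≈1.84, J39 6/28≈0.214.
All 7 CPU-hours of J17 fit (value 46) — 8 remain.
Take all of J34 (7 CPU-hours, value 27) — 1 CPU-hours left.
Only 1 CPU-hours remain; take 1/25 of J10 for value 46×1/25 = 1.84.

1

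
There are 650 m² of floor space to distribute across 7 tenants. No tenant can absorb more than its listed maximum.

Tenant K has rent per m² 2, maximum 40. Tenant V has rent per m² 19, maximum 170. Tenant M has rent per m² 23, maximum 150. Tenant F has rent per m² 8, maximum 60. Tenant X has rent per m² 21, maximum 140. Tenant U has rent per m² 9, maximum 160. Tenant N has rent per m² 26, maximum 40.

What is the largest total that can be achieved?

12010

Highest rent per m² first: Tenant N 26 > Tenant M 23 > Tenant X 21 > Tenant V 19 > Tenant U 9 > Tenant F 8 > Tenant K 2.
Give Tenant N 40 to hit its cap of 40 → 610 left.
Give Tenant M 150 to hit its cap of 150 → 460 left.
Tenant X takes 140 to reach its cap of 140 → 320 left.
Tenant V takes 170 to reach its cap of 170 → 150 left.
Only 150 left; Tenant U takes them to reach 150.
Total = 19×170 + 23×150 + 21×140 + 9×150 + 26×40 = 12010.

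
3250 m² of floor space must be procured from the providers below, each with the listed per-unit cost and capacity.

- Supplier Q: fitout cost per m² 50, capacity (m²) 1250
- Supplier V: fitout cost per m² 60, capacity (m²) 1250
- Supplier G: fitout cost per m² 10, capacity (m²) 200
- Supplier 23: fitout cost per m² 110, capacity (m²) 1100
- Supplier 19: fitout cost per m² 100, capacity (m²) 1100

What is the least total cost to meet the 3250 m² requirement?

Fill from the cheapest provider first.
Take 200 from Supplier G at 10 ; need 3050 more.
Take 1250 from Supplier Q at 50 ; need 1800 more.
Supplier V at 60: take all 1250 m² ; 550 still needed.
Supplier 19 at 100: take 550 of its 1100 ; requirement met.
Supplier 23: unused.
Cost = 200×10 + 1250×50 + 1250×60 + 550×100 = 194500.

194500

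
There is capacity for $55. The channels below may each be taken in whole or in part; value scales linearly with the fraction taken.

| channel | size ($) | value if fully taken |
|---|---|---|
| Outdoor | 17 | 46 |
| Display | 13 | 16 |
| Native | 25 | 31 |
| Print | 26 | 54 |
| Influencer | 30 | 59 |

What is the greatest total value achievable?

Rank by value-to-size ratio: Outdoor 46/17≈2.71, Print 54/26≈2.08, Influencer 59/30≈1.97, Native 31/25≈1.24, Display 16/13≈1.23.
Take all of Outdoor (17 $, value 46) ; 38 $ left.
All 26 $ of Print fit (value 54) ; 12 remain.
Fill the last 12 $ with part of Influencer: 12/30 of it earns 23.6.
Total value = 123.6.

123.6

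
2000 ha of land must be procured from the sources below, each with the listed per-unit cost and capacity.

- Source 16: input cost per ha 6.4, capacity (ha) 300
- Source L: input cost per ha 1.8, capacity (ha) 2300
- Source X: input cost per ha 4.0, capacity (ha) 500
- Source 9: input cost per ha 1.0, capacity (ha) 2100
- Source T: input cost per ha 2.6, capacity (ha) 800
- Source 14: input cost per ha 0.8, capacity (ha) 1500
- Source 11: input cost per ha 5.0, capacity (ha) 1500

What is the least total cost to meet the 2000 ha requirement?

1700

Use sources in increasing cost order.
Take 1500 from Source 14 at 0.8 → need 500 more.
Source 9 at 1.0: take 500 of its 2100 → requirement met.
Source L, Source T, Source X, Source 11, Source 16: unused.
Cost = 1500×0.8 + 500×1.0 = 1700.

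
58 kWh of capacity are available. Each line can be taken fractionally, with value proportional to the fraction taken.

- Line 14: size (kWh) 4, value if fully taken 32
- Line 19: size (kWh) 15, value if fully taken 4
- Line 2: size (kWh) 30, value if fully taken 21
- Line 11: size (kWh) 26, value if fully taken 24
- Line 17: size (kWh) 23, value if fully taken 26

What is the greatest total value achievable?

Rank by value-to-size ratio: Line 14 32/4≈8, Line 17 26/23≈1.13, Line 11 24/26≈0.923, Line 2 21/30≈0.7, Line 19 4/15≈0.267.
Take all of Line 14 (4 kWh, value 32) ; 54 kWh left.
Take all of Line 17 (23 kWh, value 26) ; 31 kWh left.
Line 11: take in full, 26 kWh for value 24 ; 5 left.
5 kWh left: a 5/30 share of Line 2 gives 21×5/30 = 3.5.
Total value = 85.5.

85.5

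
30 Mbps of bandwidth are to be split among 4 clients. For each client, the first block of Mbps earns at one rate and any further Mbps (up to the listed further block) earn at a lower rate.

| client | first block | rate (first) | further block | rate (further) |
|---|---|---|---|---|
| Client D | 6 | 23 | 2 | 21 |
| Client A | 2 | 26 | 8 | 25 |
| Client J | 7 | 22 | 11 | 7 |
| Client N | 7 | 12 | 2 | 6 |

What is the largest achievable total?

646

Order all 8 blocks by rate: Client A/T1 26 > Client A/T2 25 > Client D/T1 23 > Client J/T1 22 > Client D/T2 21 > Client N/T1 12 > Client J/T2 7 > Client N/T2 6.
Fill Client A T1 block (2 at 26) ; 28 left.
Client A/T2 (25): +8 ; 20 left.
Client D T1 at 23: fill all 6 ; 14 left.
Client J T1 at 22: fill all 7 ; 7 left.
Fill Client D T2 block (2 at 21) ; 5 left.
5 remain; put them into Client N T1 at 12.
Total = 26×2 + 25×8 + 23×6 + 22×7 + 21×2 + 12×5 = 646.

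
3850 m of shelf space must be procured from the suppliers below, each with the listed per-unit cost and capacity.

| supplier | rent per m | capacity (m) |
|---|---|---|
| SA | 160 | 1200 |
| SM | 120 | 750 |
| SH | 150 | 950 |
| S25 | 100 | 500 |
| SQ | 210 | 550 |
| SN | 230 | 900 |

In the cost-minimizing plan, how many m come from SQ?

450

Fill from the cheapest supplier first.
S25 at 100: take all 500 m → 3350 still needed.
SM at 120: take all 750 m → 2600 still needed.
SH at 150: take all 950 m → 1650 still needed.
SA (160): use full 1200 → 450 m to go.
Take 450 from SQ at 210 to finish.
SN: unused.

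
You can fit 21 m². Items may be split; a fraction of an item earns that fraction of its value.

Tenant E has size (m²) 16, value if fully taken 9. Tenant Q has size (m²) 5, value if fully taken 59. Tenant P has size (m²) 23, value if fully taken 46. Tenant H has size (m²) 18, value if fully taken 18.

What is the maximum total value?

91

Sort by value density: Tenant Q 59/5≈11.8, Tenant P 46/23≈2, Tenant H 18/18≈1, Tenant E 9/16≈0.562.
All 5 m² of Tenant Q fit (value 59) → 16 remain.
Only 16 m² remain; take 16/23 of Tenant P for value 46×16/23 = 32.
Total value = 91.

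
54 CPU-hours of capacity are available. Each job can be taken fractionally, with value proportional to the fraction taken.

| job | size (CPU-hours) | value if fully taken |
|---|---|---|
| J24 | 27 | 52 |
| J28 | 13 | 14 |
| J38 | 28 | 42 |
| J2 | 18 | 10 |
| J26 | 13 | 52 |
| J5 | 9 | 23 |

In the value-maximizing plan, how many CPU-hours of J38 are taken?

5

Sort by value density: J26 52/13≈4, J5 23/9≈2.56, J24 52/27≈1.93, J38 42/28≈1.5, J28 14/13≈1.08, J2 10/18≈0.556.
All 13 CPU-hours of J26 fit (value 52) ; 41 remain.
J5: take in full, 9 CPU-hours for value 23 ; 32 left.
All 27 CPU-hours of J24 fit (value 52) ; 5 remain.
Fill the last 5 CPU-hours with part of J38: 5/28 of it earns 7.5.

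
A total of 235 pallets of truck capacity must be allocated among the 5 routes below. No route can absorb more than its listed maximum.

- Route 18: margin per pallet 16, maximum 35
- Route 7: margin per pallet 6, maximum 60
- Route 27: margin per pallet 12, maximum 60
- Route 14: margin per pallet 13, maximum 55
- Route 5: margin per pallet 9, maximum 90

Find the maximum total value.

Highest margin per pallet first: Route 18 16 > Route 14 13 > Route 27 12 > Route 5 9 > Route 7 6.
Route 18 takes 35 to reach its cap of 35 — 200 left.
Route 14: +55 to 55 (cap) — 145 left.
Route 27 takes 60 to reach its cap of 60 — 85 left.
Route 5: +85 (room for 90) → 85. Pool exhausted.
Total = 16×35 + 12×60 + 13×55 + 9×85 = 2760.

2760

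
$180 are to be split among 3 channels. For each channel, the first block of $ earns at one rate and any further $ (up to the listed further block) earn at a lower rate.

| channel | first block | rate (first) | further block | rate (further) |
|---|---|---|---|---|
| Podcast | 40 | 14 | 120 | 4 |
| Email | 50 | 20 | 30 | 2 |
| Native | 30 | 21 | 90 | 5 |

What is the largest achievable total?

2490

Rank every tier by rate: Native/T1 21 > Email/T1 20 > Podcast/T1 14 > Native/T2 5 > Podcast/T2 4 > Email/T2 2.
Native/T1 (21): +30 — 150 left.
Fill Email T1 block (50 at 20) — 100 left.
Fill Podcast T1 block (40 at 14) — 60 left.
Native/T2: +60 of 90 at 5; pool empty.
Total = 21×30 + 20×50 + 14×40 + 5×60 = 2490.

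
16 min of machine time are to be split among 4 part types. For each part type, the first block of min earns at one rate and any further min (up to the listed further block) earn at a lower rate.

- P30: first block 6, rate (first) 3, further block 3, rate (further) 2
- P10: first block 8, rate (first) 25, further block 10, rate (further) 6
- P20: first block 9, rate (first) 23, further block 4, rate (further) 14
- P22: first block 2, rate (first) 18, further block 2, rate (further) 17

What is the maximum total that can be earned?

384

Treat each block as its own option and order by rate: P10/first 25 > P20/first 23 > P22/first 18 > P22/second 17 > P20/second 14 > P10/second 6 > P30/first 3 > P30/second 2.
P10/first (25): +8 ; 8 left.
8 remain; put them into P20 first at 23.
Total = 25×8 + 23×8 = 384.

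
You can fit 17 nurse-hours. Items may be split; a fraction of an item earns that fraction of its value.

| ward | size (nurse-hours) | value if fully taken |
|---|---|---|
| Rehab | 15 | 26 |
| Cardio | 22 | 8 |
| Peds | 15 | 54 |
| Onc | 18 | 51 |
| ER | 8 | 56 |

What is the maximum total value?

88.4

Best value per unit of size first: ER 56/8≈7, Peds 54/15≈3.6, Onc 51/18≈2.83, Rehab 26/15≈1.73, Cardio 8/22≈0.364.
Take all of ER (8 nurse-hours, value 56) — 9 nurse-hours left.
9 nurse-hours left: a 9/15 share of Peds gives 54×9/15 = 32.4.
Total value = 88.4.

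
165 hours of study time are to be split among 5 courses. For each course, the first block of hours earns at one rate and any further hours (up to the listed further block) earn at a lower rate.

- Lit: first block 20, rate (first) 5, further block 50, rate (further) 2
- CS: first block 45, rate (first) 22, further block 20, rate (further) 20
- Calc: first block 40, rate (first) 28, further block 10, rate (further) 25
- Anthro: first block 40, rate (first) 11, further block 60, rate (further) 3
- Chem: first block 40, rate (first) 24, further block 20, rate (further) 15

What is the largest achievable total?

3870

Rank every tier by rate: Calc/T1 28 > Calc/T2 25 > Chem/T1 24 > CS/T1 22 > CS/T2 20 > Chem/T2 15 > Anthro/T1 11 > Lit/T1 5 > Anthro/T2 3 > Lit/T2 2.
Calc T1 at 28: fill all 40 — 125 left.
Calc/T2 (25): +10 — 115 left.
Chem T1 at 24: fill all 40 — 75 left.
Fill CS T1 block (45 at 22) — 30 left.
Fill CS T2 block (20 at 20) — 10 left.
Chem T2 at 15: only 10 left, fill 10.
Total = 28×40 + 25×10 + 24×40 + 22×45 + 20×20 + 15×10 = 3870.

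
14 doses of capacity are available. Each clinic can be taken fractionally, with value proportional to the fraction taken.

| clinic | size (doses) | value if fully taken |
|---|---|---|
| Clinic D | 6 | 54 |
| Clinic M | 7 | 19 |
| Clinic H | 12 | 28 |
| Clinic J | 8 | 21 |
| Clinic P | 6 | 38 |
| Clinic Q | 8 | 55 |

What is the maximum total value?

109

Sort by value density: Clinic D 54/6≈9, Clinic Q 55/8≈6.88, Clinic P 38/6≈6.33, Clinic M 19/7≈2.71, Clinic J 21/8≈2.62, Clinic H 28/12≈2.33.
Clinic D: take in full, 6 doses for value 54 ; 8 left.
Take all of Clinic Q (8 doses, value 55) ; 0 doses left.
Total value = 109.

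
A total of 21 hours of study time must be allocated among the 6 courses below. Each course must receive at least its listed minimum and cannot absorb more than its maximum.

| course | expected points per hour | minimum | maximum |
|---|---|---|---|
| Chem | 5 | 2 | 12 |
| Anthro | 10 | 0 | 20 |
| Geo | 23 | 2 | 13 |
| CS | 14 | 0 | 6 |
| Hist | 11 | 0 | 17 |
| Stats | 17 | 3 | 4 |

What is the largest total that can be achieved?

Meeting every minimum uses 2+0+2+0+0+3 = 7 hours, leaving 14.
Order the courses by expected points per hour: Geo 23 > Stats 17 > CS 14 > Hist 11 > Anthro 10 > Chem 5.
Geo takes 11 more to reach its cap of 13 → 3 left.
Stats: +1 to 4 (cap) → 2 left.
CS: +2 (room for 6) → 2. Pool exhausted.
Total = 5×2 + 23×13 + 14×2 + 17×4 = 405.

405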